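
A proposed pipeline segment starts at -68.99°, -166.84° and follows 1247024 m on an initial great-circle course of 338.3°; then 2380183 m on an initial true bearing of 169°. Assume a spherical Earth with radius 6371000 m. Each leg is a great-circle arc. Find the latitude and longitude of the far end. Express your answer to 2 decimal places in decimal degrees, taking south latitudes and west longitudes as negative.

latitude -78.64°, longitude -154.00°

Apply the spherical direct solution leg by leg, carrying full precision between legs.
Leg 1: from (-68.99°, -166.84°), δ = 1247024/6371000 = 0.195734 rad, θ = 338.3° → φ = -58.31°, λ = -174.71°.
Leg 2: from (-58.31°, -174.71°), δ = 2380183/6371000 = 0.373596 rad, θ = 169° → φ = -78.64°, λ = -154.00°.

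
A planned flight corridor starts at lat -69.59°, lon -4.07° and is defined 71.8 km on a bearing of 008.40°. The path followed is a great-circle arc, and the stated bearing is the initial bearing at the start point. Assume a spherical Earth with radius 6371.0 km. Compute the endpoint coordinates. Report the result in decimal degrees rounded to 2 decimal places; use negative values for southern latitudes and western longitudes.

δ = 71.8/6371 = 0.011270 rad (0.6457°).
With φ₁ = -69.59° = -1.214575 rad and θ = 8.4° = 0.146608 rad:
Applying the spherical law of cosines for sides, sin φ₂ = sin φ₁ cos δ + cos φ₁ sin δ cos θ = -0.933274, so φ₂ = -68.95°.
Δλ = atan2( sin θ sin δ cos φ₁ , cos δ − sin φ₁ sin φ₂ ) = atan2(0.000574, 0.125253) = 0.004584 rad = 0.26°.
Hence λ₂ = -4.07° + 0.26° = -3.81°.

latitude -68.95°, longitude -3.81°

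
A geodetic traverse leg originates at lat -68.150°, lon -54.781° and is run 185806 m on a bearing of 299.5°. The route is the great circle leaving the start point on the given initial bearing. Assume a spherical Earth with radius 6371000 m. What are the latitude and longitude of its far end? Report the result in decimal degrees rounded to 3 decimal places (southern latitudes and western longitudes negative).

latitude -67.283°, longitude -58.549°

Angular distance δ = d/R = 185806 / 6371000 = 0.029164 rad.
Start latitude φ₁ = -1.189442 rad; initial bearing θ = 5.227261 rad.
Applying the spherical law of cosines for sides, sin φ₂ = sin φ₁ cos δ + cos φ₁ sin δ cos θ = -0.922423, so φ₂ = -67.283°.
Then Δλ = atan2(-0.009446, 0.143418) = -0.065767 rad, from sin θ sin δ cos φ₁ over cos δ − sin φ₁ sin φ₂.
Hence λ₂ = -54.781° + -3.768° = -58.549°.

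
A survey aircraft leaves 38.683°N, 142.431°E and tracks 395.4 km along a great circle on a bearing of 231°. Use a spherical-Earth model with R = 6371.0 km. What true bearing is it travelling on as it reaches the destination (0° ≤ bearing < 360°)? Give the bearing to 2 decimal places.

The arc subtends δ = 395.4/6371 = 0.062062 rad at the centre.
Converting: φ₁ = 0.675146 rad, θ = 4.031711 rad.
Destination latitude: φ₂ = arcsin( sin φ₁ cos δ + cos φ₁ sin δ cos θ ) = arcsin(0.593339) = 36.394°.
For the longitude increment, Δλ = atan2( sin θ sin δ cos φ₁, cos δ − sin φ₁ sin φ₂ ) = atan2(-0.037626, 0.627232) = -3.433°.
λ₂ = λ₁ + Δλ = 138.998°.
The forward bearing on arrival equals the back-azimuth from the destination plus 180°.
Back-azimuth from P₂ (36.39°, 139.00°) to P₁ (38.68°, 142.43°), with Δλ' = λ₁ − λ₂ = 3.43°: atan2( sin Δλ' cos φ₁ , cos φ₂ sin φ₁ − sin φ₂ cos φ₁ cos Δλ' ) = 48.91°.
Final bearing = (48.91° + 180°) mod 360° = 228.91°.

final bearing 228.91°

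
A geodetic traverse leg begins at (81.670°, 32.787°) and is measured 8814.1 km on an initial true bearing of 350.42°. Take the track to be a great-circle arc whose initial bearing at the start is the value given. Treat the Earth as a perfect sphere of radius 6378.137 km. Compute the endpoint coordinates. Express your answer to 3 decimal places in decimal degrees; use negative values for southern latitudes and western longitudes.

latitude 19.031°, longitude -137.256°

Central angle δ = d/R = 1.381924 rad.
With φ₁ = 81.670° = 1.425410 rad and θ = 350.42° = 6.115983 rad:
sin φ₂ = sin φ₁ cos δ + cos φ₁ sin δ cos θ = (0.989450)(0.187751) + (0.144874)(0.982217)(0.986054) = 0.326084
φ₂ = asin(0.326084) = 0.332158 rad = 19.031°.
For the longitude increment, Δλ = atan2( sin θ sin δ cos φ₁, cos δ − sin φ₁ sin φ₂ ) = atan2(-0.023682, -0.134893) = -170.043°.
λ₂ = λ₁ + Δλ = -137.256°.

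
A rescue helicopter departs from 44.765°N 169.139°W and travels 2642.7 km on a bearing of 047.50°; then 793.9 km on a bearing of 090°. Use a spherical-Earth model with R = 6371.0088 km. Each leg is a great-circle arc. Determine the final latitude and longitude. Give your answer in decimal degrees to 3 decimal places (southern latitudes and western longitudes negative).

Apply the spherical direct solution leg by leg, carrying full precision between legs.
Leg 1: from (44.765°, -169.139°), δ = 2642.7/6371.0088 = 0.414801 rad, θ = 47.5° → φ = 56.908°, λ = -136.169°.
Leg 2: from (56.908°, -136.169°), δ = 793.9/6371.0088 = 0.124611 rad, θ = 90° → φ = 56.232°, λ = -123.248°.

latitude 56.232°, longitude -123.248°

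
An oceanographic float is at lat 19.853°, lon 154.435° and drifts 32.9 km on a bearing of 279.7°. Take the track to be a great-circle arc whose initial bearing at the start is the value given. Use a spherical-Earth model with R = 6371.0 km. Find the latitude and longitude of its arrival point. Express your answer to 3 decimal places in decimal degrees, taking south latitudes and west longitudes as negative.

Central angle δ = d/R = 0.005164 rad.
With φ₁ = 19.853° = 0.346500 rad and θ = 279.7° = 4.881686 rad:
Destination latitude: φ₂ = arcsin( sin φ₁ cos δ + cos φ₁ sin δ cos θ ) = arcsin(0.340422) = 19.903°.
Δλ = atan2( sin θ sin δ cos φ₁ , cos δ − sin φ₁ sin φ₂ ) = atan2(-0.004788, 0.884377) = -0.005414 rad = -0.310°.
λ₂ = λ₁ + Δλ = 154.125°.

latitude 19.903°, longitude 154.125°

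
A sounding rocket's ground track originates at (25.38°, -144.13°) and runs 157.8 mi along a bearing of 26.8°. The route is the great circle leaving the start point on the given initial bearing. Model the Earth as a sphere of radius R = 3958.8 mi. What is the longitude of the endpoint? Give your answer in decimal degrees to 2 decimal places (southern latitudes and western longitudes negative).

longitude -142.97°

Angular distance δ = d/R = 157.8 / 3958.8 = 0.039861 rad.
Converting: φ₁ = 0.442965 rad, θ = 0.467748 rad.
sin φ₂ = sin φ₁ cos δ + cos φ₁ sin δ cos θ = (0.428620)(0.999206) + (0.903485)(0.039850)(0.892586) = 0.460416
φ₂ = asin(0.460416) = 0.478464 rad = 27.41°.
For the longitude increment, Δλ = atan2( sin θ sin δ cos φ₁, cos δ − sin φ₁ sin φ₂ ) = atan2(0.016233, 0.801862) = 1.16°.
λ₂ = -144.13° + 1.16° = -142.97°.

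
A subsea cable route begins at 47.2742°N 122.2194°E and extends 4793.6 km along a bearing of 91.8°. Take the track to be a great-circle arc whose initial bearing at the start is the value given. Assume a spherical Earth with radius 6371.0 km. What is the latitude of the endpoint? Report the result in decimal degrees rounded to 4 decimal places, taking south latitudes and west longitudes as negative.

latitude 31.4486°

Angular distance δ = d/R = 4793.6 / 6371 = 0.752409 rad.
Converting: φ₁ = 0.825090 rad, θ = 1.602212 rad.
Applying the spherical law of cosines for sides, sin φ₂ = sin φ₁ cos δ + cos φ₁ sin δ cos θ = 0.521733, so φ₂ = 31.4486°.
For the longitude increment, Δλ = atan2( sin θ sin δ cos φ₁, cos δ − sin φ₁ sin φ₂ ) = atan2(0.463451, 0.346775) = 53.1945°.
Hence λ₂ = 122.2194° + 53.1945° = 175.4139°.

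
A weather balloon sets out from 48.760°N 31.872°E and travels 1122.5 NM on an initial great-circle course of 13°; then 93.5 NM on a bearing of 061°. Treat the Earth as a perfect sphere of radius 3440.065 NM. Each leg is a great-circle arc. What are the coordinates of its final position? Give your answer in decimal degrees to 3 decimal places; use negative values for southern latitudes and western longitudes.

latitude 67.376°, longitude 45.901°

Apply the spherical direct solution leg by leg, carrying full precision between legs.
Leg 1: from (48.760°, 31.872°), δ = 1122.5/3440.065 = 0.326302 rad, θ = 13° → φ = 66.660°, λ = 42.358°.
Leg 2: from (66.660°, 42.358°), δ = 93.5/3440.065 = 0.027180 rad, θ = 61° → φ = 67.376°, λ = 45.901°.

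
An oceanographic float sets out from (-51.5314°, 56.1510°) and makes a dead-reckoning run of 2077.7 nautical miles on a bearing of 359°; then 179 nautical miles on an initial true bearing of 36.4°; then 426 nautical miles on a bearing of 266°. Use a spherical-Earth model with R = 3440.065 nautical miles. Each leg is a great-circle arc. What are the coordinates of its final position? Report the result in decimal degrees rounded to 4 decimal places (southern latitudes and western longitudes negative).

latitude -14.9025°, longitude 50.0589°

Apply the spherical direct solution leg by leg, carrying full precision between legs.
Leg 1: from (-51.5314°, 56.1510°), δ = 2077.7/3440.065 = 0.603971 rad, θ = 359° → φ = -16.9296°, λ = 55.5574°.
Leg 2: from (-16.9296°, 55.5574°), δ = 179/3440.065 = 0.052034 rad, θ = 36.4° → φ = -14.5221°, λ = 57.3844°.
Leg 3: from (-14.5221°, 57.3844°), δ = 426/3440.065 = 0.123835 rad, θ = 266° → φ = -14.9025°, λ = 50.0589°.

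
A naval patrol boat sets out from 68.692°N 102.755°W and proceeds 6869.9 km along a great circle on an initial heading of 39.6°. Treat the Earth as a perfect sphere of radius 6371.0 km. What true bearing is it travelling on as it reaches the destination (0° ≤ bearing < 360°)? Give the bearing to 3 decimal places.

final bearing 161.407°

Central angle δ = d/R = 1.078308 rad.
With φ₁ = 68.692° = 1.198902 rad and θ = 39.6° = 0.691150 rad:
Destination latitude: φ₂ = arcsin( sin φ₁ cos δ + cos φ₁ sin δ cos θ ) = arcsin(0.687214) = 43.410°.
Then Δλ = atan2(0.204101, -0.167416) = 2.257771 rad, from sin θ sin δ cos φ₁ over cos δ − sin φ₁ sin φ₂.
λ₂ = λ₁ + Δλ = 26.606°.
The forward bearing on arrival equals the back-azimuth from the destination plus 180°.
Back-azimuth from P₂ (43.410°, 26.606°) to P₁ (68.692°, -102.755°), with Δλ' = λ₁ − λ₂ = -129.361°: atan2( sin Δλ' cos φ₁ , cos φ₂ sin φ₁ − sin φ₂ cos φ₁ cos Δλ' ) = 341.407°.
Final bearing = (341.407° + 180°) mod 360° = 161.407°.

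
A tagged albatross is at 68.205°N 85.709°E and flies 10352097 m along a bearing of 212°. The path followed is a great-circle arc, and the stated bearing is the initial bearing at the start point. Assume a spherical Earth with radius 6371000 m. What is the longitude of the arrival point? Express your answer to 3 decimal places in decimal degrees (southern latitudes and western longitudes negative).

longitude 51.080°

Central angle δ = d/R = 1.624878 rad.
With φ₁ = 68.205° = 1.190402 rad and θ = 212° = 3.700098 rad:
sin φ₂ = sin φ₁ cos δ + cos φ₁ sin δ cos θ = (0.928518)(-0.054055) + (0.371287)(0.998538)(-0.848048) = -0.364600
φ₂ = asin(-0.364600) = -0.373203 rad = -21.383°.
Δλ = atan2( sin θ sin δ cos φ₁ , cos δ − sin φ₁ sin φ₂ ) = atan2(-0.196464, 0.284483) = -0.604391 rad = -34.629°.
Hence λ₂ = 85.709° + -34.629° = 51.080°.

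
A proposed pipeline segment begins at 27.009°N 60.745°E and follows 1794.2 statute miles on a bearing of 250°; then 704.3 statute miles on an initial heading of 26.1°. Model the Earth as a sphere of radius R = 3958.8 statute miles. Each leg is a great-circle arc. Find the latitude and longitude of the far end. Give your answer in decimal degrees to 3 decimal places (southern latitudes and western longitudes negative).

Apply the spherical direct solution leg by leg, carrying full precision between legs.
Leg 1: from (27.009°, 60.745°), δ = 1794.2/3958.8 = 0.453218 rad, θ = 250° → φ = 15.954°, λ = 35.408°.
Leg 2: from (15.954°, 35.408°), δ = 704.3/3958.8 = 0.177907 rad, θ = 26.1° → φ = 25.045°, λ = 40.338°.

latitude 25.045°, longitude 40.338°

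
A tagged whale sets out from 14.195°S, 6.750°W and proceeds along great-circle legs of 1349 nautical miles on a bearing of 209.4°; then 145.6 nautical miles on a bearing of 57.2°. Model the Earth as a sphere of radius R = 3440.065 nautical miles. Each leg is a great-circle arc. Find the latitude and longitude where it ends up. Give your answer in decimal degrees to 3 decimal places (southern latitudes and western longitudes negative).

Apply the spherical direct solution leg by leg, carrying full precision between legs.
Leg 1: from (-14.195°, -6.750°), δ = 1349/3440.065 = 0.392144 rad, θ = 209.4° → φ = -33.325°, λ = -19.725°.
Leg 2: from (-33.325°, -19.725°), δ = 145.6/3440.065 = 0.042325 rad, θ = 57.2° → φ = -31.989°, λ = -17.322°.

latitude -31.989°, longitude -17.322°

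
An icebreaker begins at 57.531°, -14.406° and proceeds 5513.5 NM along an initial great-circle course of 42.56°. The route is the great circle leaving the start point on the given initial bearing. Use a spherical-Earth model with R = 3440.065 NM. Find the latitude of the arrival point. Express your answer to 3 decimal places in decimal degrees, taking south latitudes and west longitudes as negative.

latitude 21.610°

δ = 5513.5/3440.065 = 1.602731 rad (91.8297°).
With φ₁ = 57.531° = 1.004105 rad and θ = 42.56° = 0.742812 rad:
Destination latitude: φ₂ = arcsin( sin φ₁ cos δ + cos φ₁ sin δ cos θ ) = arcsin(0.368282) = 21.610°.
Δλ = atan2( sin θ sin δ cos φ₁ , cos δ − sin φ₁ sin φ₂ ) = atan2(0.362915, -0.342643) = 2.327470 rad = 133.354°.
λ₂ = -14.406° + 133.354° = 118.948°.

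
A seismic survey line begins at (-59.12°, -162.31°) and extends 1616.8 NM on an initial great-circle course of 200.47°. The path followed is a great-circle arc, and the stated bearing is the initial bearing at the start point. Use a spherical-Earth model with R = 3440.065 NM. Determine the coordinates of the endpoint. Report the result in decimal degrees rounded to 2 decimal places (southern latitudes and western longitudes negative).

latitude -79.40°, longitude 138.23°

The arc subtends δ = 1616.8/3440.065 = 0.469991 rad at the centre.
Start latitude φ₁ = -1.031839 rad; initial bearing θ = 3.498862 rad.
sin φ₂ = sin φ₁ cos δ + cos φ₁ sin δ cos θ = (-0.858244)(0.891572) + (0.513242)(0.452878)(-0.936855) = -0.982946
φ₂ = asin(-0.982946) = -1.385848 rad = -79.40°.
For the longitude increment, Δλ = atan2( sin θ sin δ cos φ₁, cos δ − sin φ₁ sin φ₂ ) = atan2(-0.081287, 0.047965) = -59.46°.
λ₂ = -162.31° + -59.46° = -221.77°, normalized to (−180°, 180°] → 138.23°.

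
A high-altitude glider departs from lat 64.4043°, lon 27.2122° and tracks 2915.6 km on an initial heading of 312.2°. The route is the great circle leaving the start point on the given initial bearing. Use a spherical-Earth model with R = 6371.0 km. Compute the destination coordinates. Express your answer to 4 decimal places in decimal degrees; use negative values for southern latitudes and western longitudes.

Angular distance δ = d/R = 2915.6 / 6371 = 0.457636 rad.
Converting: φ₁ = 1.124067 rad, θ = 5.448918 rad.
sin φ₂ = sin φ₁ cos δ + cos φ₁ sin δ cos θ = (0.901865)(0.897099) + (0.432018)(0.441829)(0.671721) = 0.937279
φ₂ = asin(0.937279) = 1.214741 rad = 69.5995°.
Then Δλ = atan2(-0.141403, 0.051800) = -1.219649 rad, from sin θ sin δ cos φ₁ over cos δ − sin φ₁ sin φ₂.
λ₂ = λ₁ + Δλ = -42.6685°.

latitude 69.5995°, longitude -42.6685°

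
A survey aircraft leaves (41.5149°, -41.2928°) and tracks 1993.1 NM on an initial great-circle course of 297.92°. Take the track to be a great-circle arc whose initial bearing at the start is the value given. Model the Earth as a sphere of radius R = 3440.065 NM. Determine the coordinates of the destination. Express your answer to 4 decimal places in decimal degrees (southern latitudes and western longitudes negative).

latitude 48.2972°, longitude -87.9441°

Central angle δ = d/R = 0.579379 rad.
With φ₁ = 41.5149° = 0.724572 rad and θ = 297.92° = 5.199685 rad:
sin φ₂ = sin φ₁ cos δ + cos φ₁ sin δ cos θ = (0.662815)(0.836803) + (0.748783)(0.547504)(0.468238) = 0.746605
φ₂ = asin(0.746605) = 0.842945 rad = 48.2972°.
For the longitude increment, Δλ = atan2( sin θ sin δ cos φ₁, cos δ − sin φ₁ sin φ₂ ) = atan2(-0.362243, 0.341942) = -46.6513°.
Hence λ₂ = -41.2928° + -46.6513° = -87.9441°.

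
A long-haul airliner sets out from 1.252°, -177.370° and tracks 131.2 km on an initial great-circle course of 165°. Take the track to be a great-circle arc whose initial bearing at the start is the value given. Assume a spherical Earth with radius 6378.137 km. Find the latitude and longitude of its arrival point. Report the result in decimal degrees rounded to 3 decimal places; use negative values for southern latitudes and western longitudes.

Central angle δ = d/R = 0.020570 rad.
With φ₁ = 1.252° = 0.021852 rad and θ = 165° = 2.879793 rad:
sin φ₂ = sin φ₁ cos δ + cos φ₁ sin δ cos θ = (0.021850)(0.999788) + (0.999761)(0.020569)(-0.965926) = 0.001982
φ₂ = asin(0.001982) = 0.001982 rad = 0.114°.
Then Δλ = atan2(0.005322, 0.999745) = 0.005324 rad, from sin θ sin δ cos φ₁ over cos δ − sin φ₁ sin φ₂.
λ₂ = λ₁ + Δλ = -177.065°.

latitude 0.114°, longitude -177.065°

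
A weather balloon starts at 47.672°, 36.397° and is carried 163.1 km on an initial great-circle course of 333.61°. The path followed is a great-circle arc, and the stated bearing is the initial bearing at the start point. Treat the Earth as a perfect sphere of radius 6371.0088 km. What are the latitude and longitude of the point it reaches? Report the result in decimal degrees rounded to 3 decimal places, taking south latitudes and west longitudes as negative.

Angular distance δ = d/R = 163.1 / 6371.0088 = 0.025600 rad.
Converting: φ₁ = 0.832033 rad, θ = 5.822593 rad.
sin φ₂ = sin φ₁ cos δ + cos φ₁ sin δ cos θ = (0.739302)(0.999672) + (0.673374)(0.025598)(0.895789) = 0.754500
φ₂ = asin(0.754500) = 0.854892 rad = 48.982°.
For the longitude increment, Δλ = atan2( sin θ sin δ cos φ₁, cos δ − sin φ₁ sin φ₂ ) = atan2(-0.007661, 0.441869) = -0.993°.
Hence λ₂ = 36.397° + -0.993° = 35.404°.

latitude 48.982°, longitude 35.404°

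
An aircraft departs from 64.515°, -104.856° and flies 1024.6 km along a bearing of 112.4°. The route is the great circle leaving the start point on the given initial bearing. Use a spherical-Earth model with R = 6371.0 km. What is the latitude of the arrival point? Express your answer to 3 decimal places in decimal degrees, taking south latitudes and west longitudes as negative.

latitude 59.859°

The arc subtends δ = 1024.6/6371 = 0.160822 rad at the centre.
Converting: φ₁ = 1.125999 rad, θ = 1.961750 rad.
Applying the spherical law of cosines for sides, sin φ₂ = sin φ₁ cos δ + cos φ₁ sin δ cos θ = 0.864794, so φ₂ = 59.859°.
Δλ = atan2( sin θ sin δ cos φ₁ , cos δ − sin φ₁ sin φ₂ ) = atan2(0.063701, 0.206448) = 0.299289 rad = 17.148°.
Hence λ₂ = -104.856° + 17.148° = -87.708°.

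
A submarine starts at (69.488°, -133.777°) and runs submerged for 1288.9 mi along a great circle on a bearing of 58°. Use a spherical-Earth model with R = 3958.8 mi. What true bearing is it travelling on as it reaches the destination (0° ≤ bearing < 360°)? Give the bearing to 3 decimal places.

final bearing 112.592°

The arc subtends δ = 1288.9/3958.8 = 0.325578 rad at the centre.
With φ₁ = 69.488° = 1.212794 rad and θ = 58° = 1.012291 rad:
Applying the spherical law of cosines for sides, sin φ₂ = sin φ₁ cos δ + cos φ₁ sin δ cos θ = 0.946788, so φ₂ = 71.225°.
Δλ = atan2( sin θ sin δ cos φ₁ , cos δ − sin φ₁ sin φ₂ ) = atan2(0.095048, 0.060705) = 1.002423 rad = 57.435°.
λ₂ = -133.777° + 57.435° = -76.342°.
The forward bearing on arrival equals the back-azimuth from the destination plus 180°.
Back-azimuth from P₂ (71.225°, -76.342°) to P₁ (69.488°, -133.777°), with Δλ' = λ₁ − λ₂ = -57.435°: atan2( sin Δλ' cos φ₁ , cos φ₂ sin φ₁ − sin φ₂ cos φ₁ cos Δλ' ) = 292.592°.
Final bearing = (292.592° + 180°) mod 360° = 112.592°.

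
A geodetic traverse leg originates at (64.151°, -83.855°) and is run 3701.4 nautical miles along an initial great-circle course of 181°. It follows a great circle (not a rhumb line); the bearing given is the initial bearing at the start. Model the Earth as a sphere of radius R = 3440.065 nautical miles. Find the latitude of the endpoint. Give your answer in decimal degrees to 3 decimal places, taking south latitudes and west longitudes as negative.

Central angle δ = d/R = 1.075968 rad.
Start latitude φ₁ = 1.119646 rad; initial bearing θ = 3.159046 rad.
Destination latitude: φ₂ = arcsin( sin φ₁ cos δ + cos φ₁ sin δ cos θ ) = arcsin(0.043723) = 2.506°.
Then Δλ = atan2(-0.006697, 0.435532) = -0.015374 rad, from sin θ sin δ cos φ₁ over cos δ − sin φ₁ sin φ₂.
Hence λ₂ = -83.855° + -0.881° = -84.736°.

latitude 2.506°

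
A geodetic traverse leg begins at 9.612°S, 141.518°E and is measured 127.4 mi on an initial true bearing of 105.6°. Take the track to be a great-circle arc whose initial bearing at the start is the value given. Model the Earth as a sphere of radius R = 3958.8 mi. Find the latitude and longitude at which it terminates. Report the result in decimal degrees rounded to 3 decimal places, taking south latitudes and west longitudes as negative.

The arc subtends δ = 127.4/3958.8 = 0.032181 rad at the centre.
Start latitude φ₁ = -0.167761 rad; initial bearing θ = 1.843068 rad.
Applying the spherical law of cosines for sides, sin φ₂ = sin φ₁ cos δ + cos φ₁ sin δ cos θ = -0.175420, so φ₂ = -10.103°.
For the longitude increment, Δλ = atan2( sin θ sin δ cos φ₁, cos δ − sin φ₁ sin φ₂ ) = atan2(0.030556, 0.970191) = 1.804°.
λ₂ = 141.518° + 1.804° = 143.322°.

latitude -10.103°, longitude 143.322°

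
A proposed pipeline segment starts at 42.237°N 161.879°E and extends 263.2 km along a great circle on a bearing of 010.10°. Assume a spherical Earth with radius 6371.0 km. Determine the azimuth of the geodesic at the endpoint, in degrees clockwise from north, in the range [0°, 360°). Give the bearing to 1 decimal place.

final bearing 10.5°

δ = 263.2/6371 = 0.041312 rad (2.3670°).
Start latitude φ₁ = 0.737175 rad; initial bearing θ = 0.176278 rad.
Applying the spherical law of cosines for sides, sin φ₂ = sin φ₁ cos δ + cos φ₁ sin δ cos θ = 0.701729, so φ₂ = 44.566°.
For the longitude increment, Δλ = atan2( sin θ sin δ cos φ₁, cos δ − sin φ₁ sin φ₂ ) = atan2(0.005362, 0.527445) = 0.582°.
Hence λ₂ = 161.879° + 0.582° = 162.461°.
The forward bearing on arrival equals the back-azimuth from the destination plus 180°.
Back-azimuth from P₂ (44.6°, 162.5°) to P₁ (42.2°, 161.9°), with Δλ' = λ₁ − λ₂ = -0.6°: atan2( sin Δλ' cos φ₁ , cos φ₂ sin φ₁ − sin φ₂ cos φ₁ cos Δλ' ) = 190.5°.
Final bearing = (190.5° + 180°) mod 360° = 10.5°.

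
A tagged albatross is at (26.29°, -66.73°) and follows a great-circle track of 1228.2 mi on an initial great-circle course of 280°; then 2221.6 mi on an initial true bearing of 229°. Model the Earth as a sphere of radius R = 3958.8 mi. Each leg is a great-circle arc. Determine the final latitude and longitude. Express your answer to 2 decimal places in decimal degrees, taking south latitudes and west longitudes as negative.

latitude 5.11°, longitude -110.42°

Apply the spherical direct solution leg by leg, carrying full precision between legs.
Leg 1: from (26.29°, -66.73°), δ = 1228.2/3958.8 = 0.310246 rad, θ = 280° → φ = 27.99°, λ = -86.64°.
Leg 2: from (27.99°, -86.64°), δ = 2221.6/3958.8 = 0.561180 rad, θ = 229° → φ = 5.11°, λ = -110.42°.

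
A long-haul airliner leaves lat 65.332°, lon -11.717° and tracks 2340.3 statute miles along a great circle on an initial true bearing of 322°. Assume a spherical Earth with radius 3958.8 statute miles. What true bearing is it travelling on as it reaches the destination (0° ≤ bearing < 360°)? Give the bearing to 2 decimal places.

final bearing 227.75°

Central angle δ = d/R = 0.591164 rad.
Start latitude φ₁ = 1.140259 rad; initial bearing θ = 5.619960 rad.
Destination latitude: φ₂ = arcsin( sin φ₁ cos δ + cos φ₁ sin δ cos θ ) = arcsin(0.937817) = 69.688°.
For the longitude increment, Δλ = atan2( sin θ sin δ cos φ₁, cos δ − sin φ₁ sin φ₂ ) = atan2(-0.143207, -0.021941) = -98.711°.
Hence λ₂ = -11.717° + -98.711° = -110.428°.
The forward bearing on arrival equals the back-azimuth from the destination plus 180°.
Back-azimuth from P₂ (69.69°, -110.43°) to P₁ (65.33°, -11.72°), with Δλ' = λ₁ − λ₂ = 98.71°: atan2( sin Δλ' cos φ₁ , cos φ₂ sin φ₁ − sin φ₂ cos φ₁ cos Δλ' ) = 47.75°.
Final bearing = (47.75° + 180°) mod 360° = 227.75°.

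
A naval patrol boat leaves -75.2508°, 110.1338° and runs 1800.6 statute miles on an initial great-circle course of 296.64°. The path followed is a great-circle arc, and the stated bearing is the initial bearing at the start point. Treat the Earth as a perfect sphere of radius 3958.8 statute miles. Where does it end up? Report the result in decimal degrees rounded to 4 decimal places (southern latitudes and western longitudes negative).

δ = 1800.6/3958.8 = 0.454835 rad (26.0601°).
With φ₁ = -75.2508° = -1.313374 rad and θ = 296.64° = 5.177345 rad:
Applying the spherical law of cosines for sides, sin φ₂ = sin φ₁ cos δ + cos φ₁ sin δ cos θ = -0.818584, so φ₂ = -54.9433°.
Δλ = atan2( sin θ sin δ cos φ₁ , cos δ − sin φ₁ sin φ₂ ) = atan2(-0.099971, 0.106722) = -0.752746 rad = -43.1292°.
Hence λ₂ = 110.1338° + -43.1292° = 67.0046°.

latitude -54.9433°, longitude 67.0046°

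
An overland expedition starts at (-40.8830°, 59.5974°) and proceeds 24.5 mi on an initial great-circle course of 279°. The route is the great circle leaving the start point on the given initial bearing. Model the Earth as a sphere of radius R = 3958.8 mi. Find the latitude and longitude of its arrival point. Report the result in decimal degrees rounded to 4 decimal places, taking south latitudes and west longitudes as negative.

latitude -40.8266°, longitude 59.1346°

The arc subtends δ = 24.5/3958.8 = 0.006189 rad at the centre.
Converting: φ₁ = -0.713543 rad, θ = 4.869469 rad.
Applying the spherical law of cosines for sides, sin φ₂ = sin φ₁ cos δ + cos φ₁ sin δ cos θ = -0.653772, so φ₂ = -40.8266°.
For the longitude increment, Δλ = atan2( sin θ sin δ cos φ₁, cos δ − sin φ₁ sin φ₂ ) = atan2(-0.004621, 0.572076) = -0.4628°.
Hence λ₂ = 59.5974° + -0.4628° = 59.1346°.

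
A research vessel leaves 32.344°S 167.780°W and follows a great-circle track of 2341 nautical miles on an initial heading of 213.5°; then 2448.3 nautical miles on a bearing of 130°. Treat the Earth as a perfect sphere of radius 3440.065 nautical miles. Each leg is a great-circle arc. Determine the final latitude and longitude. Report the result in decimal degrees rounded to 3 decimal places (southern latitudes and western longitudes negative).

latitude -59.931°, longitude -123.586°

Apply the spherical direct solution leg by leg, carrying full precision between legs.
Leg 1: from (-32.344°, -167.780°), δ = 2341/3440.065 = 0.680510 rad, θ = 213.5° → φ = -59.216°, λ = 149.492°.
Leg 2: from (-59.216°, 149.492°), δ = 2448.3/3440.065 = 0.711702 rad, θ = 130° → φ = -59.931°, λ = -123.586°.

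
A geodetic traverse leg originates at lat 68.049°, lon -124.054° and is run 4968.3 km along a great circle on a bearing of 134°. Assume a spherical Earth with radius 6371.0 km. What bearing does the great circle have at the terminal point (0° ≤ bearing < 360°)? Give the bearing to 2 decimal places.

final bearing 162.19°

The arc subtends δ = 4968.3/6371 = 0.779830 rad at the centre.
Converting: φ₁ = 1.187679 rad, θ = 2.338741 rad.
Applying the spherical law of cosines for sides, sin φ₂ = sin φ₁ cos δ + cos φ₁ sin δ cos θ = 0.476894, so φ₂ = 28.483°.
For the longitude increment, Δλ = atan2( sin θ sin δ cos φ₁, cos δ − sin φ₁ sin φ₂ ) = atan2(0.189079, 0.268711) = 35.132°.
λ₂ = -124.054° + 35.132° = -88.922°.
The forward bearing on arrival equals the back-azimuth from the destination plus 180°.
Back-azimuth from P₂ (28.48°, -88.92°) to P₁ (68.05°, -124.05°), with Δλ' = λ₁ − λ₂ = -35.13°: atan2( sin Δλ' cos φ₁ , cos φ₂ sin φ₁ − sin φ₂ cos φ₁ cos Δλ' ) = 342.19°.
Final bearing = (342.19° + 180°) mod 360° = 162.19°.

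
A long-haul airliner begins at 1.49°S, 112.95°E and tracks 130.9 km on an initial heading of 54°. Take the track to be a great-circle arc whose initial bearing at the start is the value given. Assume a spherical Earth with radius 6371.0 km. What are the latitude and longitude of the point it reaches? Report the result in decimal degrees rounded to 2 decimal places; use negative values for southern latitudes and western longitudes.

latitude -0.80°, longitude 113.90°

Central angle δ = d/R = 0.020546 rad.
Converting: φ₁ = -0.026005 rad, θ = 0.942478 rad.
Applying the spherical law of cosines for sides, sin φ₂ = sin φ₁ cos δ + cos φ₁ sin δ cos θ = -0.013925, so φ₂ = -0.80°.
Δλ = atan2( sin θ sin δ cos φ₁ , cos δ − sin φ₁ sin φ₂ ) = atan2(0.016615, 0.999427) = 0.016623 rad = 0.95°.
λ₂ = 112.95° + 0.95° = 113.90°.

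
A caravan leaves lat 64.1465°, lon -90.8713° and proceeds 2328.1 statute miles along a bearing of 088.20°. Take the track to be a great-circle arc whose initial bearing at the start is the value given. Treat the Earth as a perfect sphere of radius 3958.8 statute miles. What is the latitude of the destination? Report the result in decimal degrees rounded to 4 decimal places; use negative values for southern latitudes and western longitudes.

Central angle δ = d/R = 0.588082 rad.
Converting: φ₁ = 1.119568 rad, θ = 1.539380 rad.
sin φ₂ = sin φ₁ cos δ + cos φ₁ sin δ cos θ = (0.899912)(0.832006) + (0.436072)(0.554766)(0.031411) = 0.756331
φ₂ = asin(0.756331) = 0.857686 rad = 49.1418°.
Δλ = atan2( sin θ sin δ cos φ₁ , cos δ − sin φ₁ sin φ₂ ) = atan2(0.241799, 0.151375) = 1.011452 rad = 57.9519°.
λ₂ = -90.8713° + 57.9519° = -32.9194°.

latitude 49.1418°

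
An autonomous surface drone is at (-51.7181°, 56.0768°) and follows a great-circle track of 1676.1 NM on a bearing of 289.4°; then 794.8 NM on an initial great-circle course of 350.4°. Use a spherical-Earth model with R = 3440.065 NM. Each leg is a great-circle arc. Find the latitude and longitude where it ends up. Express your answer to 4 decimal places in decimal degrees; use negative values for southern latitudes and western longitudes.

latitude -23.5986°, longitude 20.2802°

Apply the spherical direct solution leg by leg, carrying full precision between legs.
Leg 1: from (-51.7181°, 56.0768°), δ = 1676.1/3440.065 = 0.487229 rad, θ = 289.4° → φ = -36.6756°, λ = 22.6686°.
Leg 2: from (-36.6756°, 22.6686°), δ = 794.8/3440.065 = 0.231042 rad, θ = 350.4° → φ = -23.5986°, λ = 20.2802°.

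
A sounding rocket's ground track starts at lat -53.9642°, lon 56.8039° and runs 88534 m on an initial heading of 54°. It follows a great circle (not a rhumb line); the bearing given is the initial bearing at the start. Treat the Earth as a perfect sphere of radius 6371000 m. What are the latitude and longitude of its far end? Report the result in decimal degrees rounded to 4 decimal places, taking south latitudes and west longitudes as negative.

latitude -53.4913°, longitude 57.8866°

Angular distance δ = d/R = 88534 / 6371000 = 0.013896 rad.
With φ₁ = -53.9642° = -0.941853 rad and θ = 54° = 0.942478 rad:
Destination latitude: φ₂ = arcsin( sin φ₁ cos δ + cos φ₁ sin δ cos θ ) = arcsin(-0.803766) = -53.4913°.
For the longitude increment, Δλ = atan2( sin θ sin δ cos φ₁, cos δ − sin φ₁ sin φ₂ ) = atan2(0.006614, 0.349938) = 1.0827°.
λ₂ = λ₁ + Δλ = 57.8866°.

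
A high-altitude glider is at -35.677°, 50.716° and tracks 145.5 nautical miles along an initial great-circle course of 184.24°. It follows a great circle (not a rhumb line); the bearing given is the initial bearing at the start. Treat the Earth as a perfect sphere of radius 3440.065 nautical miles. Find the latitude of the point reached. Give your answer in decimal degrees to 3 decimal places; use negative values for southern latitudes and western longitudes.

latitude -38.094°

δ = 145.5/3440.065 = 0.042296 rad (2.4234°).
Start latitude φ₁ = -0.622681 rad; initial bearing θ = 3.215595 rad.
sin φ₂ = sin φ₁ cos δ + cos φ₁ sin δ cos θ = (-0.583215)(0.999106) + (0.812318)(0.042283)(-0.997263) = -0.616947
φ₂ = asin(-0.616947) = -0.664857 rad = -38.094°.
Then Δλ = atan2(-0.002539, 0.639293) = -0.003972 rad, from sin θ sin δ cos φ₁ over cos δ − sin φ₁ sin φ₂.
Hence λ₂ = 50.716° + -0.228° = 50.488°.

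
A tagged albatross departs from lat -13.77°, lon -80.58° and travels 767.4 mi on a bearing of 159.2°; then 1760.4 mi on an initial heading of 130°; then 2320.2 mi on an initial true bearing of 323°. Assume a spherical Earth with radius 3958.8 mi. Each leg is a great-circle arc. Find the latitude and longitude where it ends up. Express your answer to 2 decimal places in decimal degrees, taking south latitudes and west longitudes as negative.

latitude -9.86°, longitude -71.16°

Apply the spherical direct solution leg by leg, carrying full precision between legs.
Leg 1: from (-13.77°, -80.58°), δ = 767.4/3958.8 = 0.193847 rad, θ = 159.2° → φ = -24.11°, λ = -76.28°.
Leg 2: from (-24.11°, -76.28°), δ = 1760.4/3958.8 = 0.444680 rad, θ = 130° → φ = -38.40°, λ = -51.42°.
Leg 3: from (-38.40°, -51.42°), δ = 2320.2/3958.8 = 0.586087 rad, θ = 323° → φ = -9.86°, λ = -71.16°.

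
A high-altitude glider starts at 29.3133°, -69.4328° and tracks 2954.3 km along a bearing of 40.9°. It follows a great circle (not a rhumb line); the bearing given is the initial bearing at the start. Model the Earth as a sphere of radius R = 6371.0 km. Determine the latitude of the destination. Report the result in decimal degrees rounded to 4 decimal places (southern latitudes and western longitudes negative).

latitude 47.1104°

The arc subtends δ = 2954.3/6371 = 0.463711 rad at the centre.
Converting: φ₁ = 0.511614 rad, θ = 0.713840 rad.
Destination latitude: φ₂ = arcsin( sin φ₁ cos δ + cos φ₁ sin δ cos θ ) = arcsin(0.732667) = 47.1104°.
For the longitude increment, Δλ = atan2( sin θ sin δ cos φ₁, cos δ − sin φ₁ sin φ₂ ) = atan2(0.255349, 0.535696) = 25.4856°.
λ₂ = λ₁ + Δλ = -43.9472°.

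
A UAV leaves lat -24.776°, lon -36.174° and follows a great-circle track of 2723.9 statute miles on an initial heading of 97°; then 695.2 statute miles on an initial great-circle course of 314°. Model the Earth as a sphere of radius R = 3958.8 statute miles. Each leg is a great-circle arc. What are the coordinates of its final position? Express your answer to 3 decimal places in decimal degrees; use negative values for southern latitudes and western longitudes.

latitude -16.045°, longitude -0.391°

Apply the spherical direct solution leg by leg, carrying full precision between legs.
Leg 1: from (-24.776°, -36.174°), δ = 2723.9/3958.8 = 0.688062 rad, θ = 97° → φ = -23.203°, λ = 7.123°.
Leg 2: from (-23.203°, 7.123°), δ = 695.2/3958.8 = 0.175609 rad, θ = 314° → φ = -16.045°, λ = -0.391°.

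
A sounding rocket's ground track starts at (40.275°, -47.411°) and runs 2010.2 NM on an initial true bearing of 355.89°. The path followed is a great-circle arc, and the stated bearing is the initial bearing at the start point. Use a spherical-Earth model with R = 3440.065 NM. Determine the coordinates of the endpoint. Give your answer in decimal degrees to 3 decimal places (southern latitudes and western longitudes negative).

latitude 73.536°, longitude -55.430°

Angular distance δ = d/R = 2010.2 / 3440.065 = 0.584349 rad.
Converting: φ₁ = 0.702931 rad, θ = 6.211452 rad.
Destination latitude: φ₂ = arcsin( sin φ₁ cos δ + cos φ₁ sin δ cos θ ) = arcsin(0.958996) = 73.536°.
Then Δλ = atan2(-0.030166, 0.214122) = -0.139959 rad, from sin θ sin δ cos φ₁ over cos δ − sin φ₁ sin φ₂.
λ₂ = λ₁ + Δλ = -55.430°.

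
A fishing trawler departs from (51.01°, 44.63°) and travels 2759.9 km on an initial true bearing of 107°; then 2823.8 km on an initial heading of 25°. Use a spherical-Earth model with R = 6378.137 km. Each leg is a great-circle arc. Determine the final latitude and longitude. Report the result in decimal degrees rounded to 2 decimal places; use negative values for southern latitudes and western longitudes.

latitude 60.45°, longitude 97.20°

Apply the spherical direct solution leg by leg, carrying full precision between legs.
Leg 1: from (51.01°, 44.63°), δ = 2759.9/6378.137 = 0.432713 rad, θ = 107° → φ = 38.94°, λ = 75.66°.
Leg 2: from (38.94°, 75.66°), δ = 2823.8/6378.137 = 0.442731 rad, θ = 25° → φ = 60.45°, λ = 97.20°.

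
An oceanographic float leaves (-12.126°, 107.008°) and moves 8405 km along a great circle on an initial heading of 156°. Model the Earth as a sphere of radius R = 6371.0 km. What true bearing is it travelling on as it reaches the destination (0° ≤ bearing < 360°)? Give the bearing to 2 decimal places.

Central angle δ = d/R = 1.319259 rad.
Start latitude φ₁ = -0.211639 rad; initial bearing θ = 2.722714 rad.
Destination latitude: φ₂ = arcsin( sin φ₁ cos δ + cos φ₁ sin δ cos θ ) = arcsin(-0.917339) = -66.540°.
For the longitude increment, Δλ = atan2( sin θ sin δ cos φ₁, cos δ − sin φ₁ sin φ₂ ) = atan2(0.385148, 0.056195) = 81.699°.
λ₂ = 107.008° + 81.699° = 188.707°, normalized to (−180°, 180°] → -171.293°.
The forward bearing on arrival equals the back-azimuth from the destination plus 180°.
Back-azimuth from P₂ (-66.54°, -171.29°) to P₁ (-12.13°, 107.01°), with Δλ' = λ₁ − λ₂ = 278.30°: atan2( sin Δλ' cos φ₁ , cos φ₂ sin φ₁ − sin φ₂ cos φ₁ cos Δλ' ) = 272.71°.
Final bearing = (272.71° + 180°) mod 360° = 92.71°.

final bearing 92.71°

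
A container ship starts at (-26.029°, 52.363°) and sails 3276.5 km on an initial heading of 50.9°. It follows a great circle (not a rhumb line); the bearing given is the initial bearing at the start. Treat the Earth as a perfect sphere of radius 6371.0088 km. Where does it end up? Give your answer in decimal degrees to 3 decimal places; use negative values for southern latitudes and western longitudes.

The arc subtends δ = 3276.5/6371.0088 = 0.514283 rad at the centre.
Start latitude φ₁ = -0.454292 rad; initial bearing θ = 0.888373 rad.
Destination latitude: φ₂ = arcsin( sin φ₁ cos δ + cos φ₁ sin δ cos θ ) = arcsin(-0.103293) = -5.929°.
Δλ = atan2( sin θ sin δ cos φ₁ , cos δ − sin φ₁ sin φ₂ ) = atan2(0.343026, 0.825318) = 0.393906 rad = 22.569°.
Hence λ₂ = 52.363° + 22.569° = 74.932°.

latitude -5.929°, longitude 74.932°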